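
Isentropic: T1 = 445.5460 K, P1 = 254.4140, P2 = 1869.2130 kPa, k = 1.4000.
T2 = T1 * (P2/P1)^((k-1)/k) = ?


(k-1)/k = 0.2857
(P2/P1)^exp = 1.7679
T2 = 445.5460 * 1.7679 = 787.6890 K

787.6890 K


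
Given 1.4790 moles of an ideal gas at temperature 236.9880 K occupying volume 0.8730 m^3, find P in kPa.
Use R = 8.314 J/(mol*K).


P = nRT/V = 1.4790 * 8.314 * 236.9880 / 0.8730
= 2914.1007 / 0.8730 = 3338.0305 Pa = 3.3380 kPa

3.3380 kPa


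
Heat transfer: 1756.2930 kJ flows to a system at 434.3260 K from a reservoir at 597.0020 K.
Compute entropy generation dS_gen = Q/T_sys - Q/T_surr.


dS_sys = 1756.2930/434.3260 = 4.0437 kJ/K
dS_surr = -1756.2930/597.0020 = -2.9419 kJ/K
dS_gen = 4.0437 - 2.9419 = 1.1019 kJ/K (irreversible)

dS_gen = 1.1019 kJ/K, irreversible


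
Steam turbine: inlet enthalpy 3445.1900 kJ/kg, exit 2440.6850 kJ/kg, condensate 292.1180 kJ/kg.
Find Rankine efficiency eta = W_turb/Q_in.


W = 1004.5050 kJ/kg
Q_in = 3153.0720 kJ/kg
eta = 0.3186 = 31.8580%

eta = 31.8580%


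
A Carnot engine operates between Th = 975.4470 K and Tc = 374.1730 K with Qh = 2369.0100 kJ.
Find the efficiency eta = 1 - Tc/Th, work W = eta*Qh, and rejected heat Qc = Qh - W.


eta = 1 - 374.1730/975.4470 = 0.6164
W = 0.6164 * 2369.0100 = 1460.2783 kJ
Qc = 2369.0100 - 1460.2783 = 908.7317 kJ

eta = 61.6409%, W = 1460.2783 kJ, Qc = 908.7317 kJ


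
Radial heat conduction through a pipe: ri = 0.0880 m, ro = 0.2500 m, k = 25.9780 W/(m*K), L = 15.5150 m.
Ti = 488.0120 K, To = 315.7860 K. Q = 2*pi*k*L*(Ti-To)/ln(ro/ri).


dT = 172.2260 K
ln(ro/ri) = 1.0441
Q = 2*pi*25.9780*15.5150*172.2260 / 1.0441 = 417718.7352 W

417718.7352 W


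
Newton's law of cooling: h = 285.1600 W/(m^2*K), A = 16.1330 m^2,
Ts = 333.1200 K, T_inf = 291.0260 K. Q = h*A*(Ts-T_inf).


dT = 42.0940 K
Q = 285.1600 * 16.1330 * 42.0940 = 193652.8695 W

193652.8695 W


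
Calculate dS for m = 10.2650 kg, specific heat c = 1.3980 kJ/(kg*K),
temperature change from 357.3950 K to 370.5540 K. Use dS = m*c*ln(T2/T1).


T2/T1 = 1.0368
ln(T2/T1) = 0.0362
dS = 10.2650 * 1.3980 * 0.0362 = 0.5189 kJ/K

0.5189 kJ/K


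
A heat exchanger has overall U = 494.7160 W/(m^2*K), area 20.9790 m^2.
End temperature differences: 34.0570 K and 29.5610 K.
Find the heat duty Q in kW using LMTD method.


LMTD = 31.7560 K
Q = 494.7160 * 20.9790 * 31.7560 = 329584.0279 W = 329.5840 kW

329.5840 kW


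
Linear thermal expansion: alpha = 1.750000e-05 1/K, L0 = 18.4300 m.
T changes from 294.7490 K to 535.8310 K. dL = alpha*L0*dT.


dT = 241.0820 K
dL = 1.750000e-05 * 18.4300 * 241.0820 = 0.077755 m
L_final = 18.507755 m

dL = 0.077755 m


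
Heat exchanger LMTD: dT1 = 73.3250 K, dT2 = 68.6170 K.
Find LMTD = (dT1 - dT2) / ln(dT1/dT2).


dT1/dT2 = 1.0686
ln(dT1/dT2) = 0.0664
LMTD = 4.7080 / 0.0664 = 70.9450 K

70.9450 K


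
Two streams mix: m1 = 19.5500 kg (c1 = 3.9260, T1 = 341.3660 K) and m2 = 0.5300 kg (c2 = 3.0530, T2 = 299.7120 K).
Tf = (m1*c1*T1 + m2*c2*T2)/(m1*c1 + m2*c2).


num = 26685.9280
den = 78.3714
Tf = 340.5060 K

340.5060 K


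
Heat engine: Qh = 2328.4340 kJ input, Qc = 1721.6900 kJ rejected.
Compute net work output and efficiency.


W = 2328.4340 - 1721.6900 = 606.7440 kJ
eta = 606.7440 / 2328.4340 = 0.2606 = 26.0580%

W = 606.7440 kJ, eta = 26.0580%


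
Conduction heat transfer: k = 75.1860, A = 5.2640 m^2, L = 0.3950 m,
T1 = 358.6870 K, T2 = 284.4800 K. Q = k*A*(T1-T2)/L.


dT = 74.2070 K
Q = 75.1860 * 5.2640 * 74.2070 / 0.3950 = 74353.3670 W

74353.3670 W


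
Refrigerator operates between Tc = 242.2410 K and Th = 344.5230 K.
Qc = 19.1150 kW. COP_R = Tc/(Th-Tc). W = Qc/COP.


COP = 242.2410 / 102.2820 = 2.3684
W = 19.1150 / 2.3684 = 8.0710 kW

COP = 2.3684, W = 8.0710 kW


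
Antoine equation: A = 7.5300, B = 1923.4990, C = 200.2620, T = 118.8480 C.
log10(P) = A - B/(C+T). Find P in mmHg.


C+T = 319.1100
B/(C+T) = 6.0277
log10(P) = 7.5300 - 6.0277 = 1.5023
P = 10^1.5023 = 31.7908 mmHg

31.7908 mmHg


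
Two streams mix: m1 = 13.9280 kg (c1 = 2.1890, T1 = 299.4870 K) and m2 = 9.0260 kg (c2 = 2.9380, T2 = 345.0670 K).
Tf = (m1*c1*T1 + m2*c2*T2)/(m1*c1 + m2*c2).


num = 18281.4976
den = 57.0068
Tf = 320.6899 K

320.6899 K


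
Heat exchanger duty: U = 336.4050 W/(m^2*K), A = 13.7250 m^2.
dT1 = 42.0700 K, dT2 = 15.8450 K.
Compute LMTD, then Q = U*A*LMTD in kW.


LMTD = 26.8566 K
Q = 336.4050 * 13.7250 * 26.8566 = 124001.3854 W = 124.0014 kW

124.0014 kW


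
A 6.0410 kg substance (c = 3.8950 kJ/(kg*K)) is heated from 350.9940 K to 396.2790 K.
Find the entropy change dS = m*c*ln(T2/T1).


T2/T1 = 1.1290
ln(T2/T1) = 0.1213
dS = 6.0410 * 3.8950 * 0.1213 = 2.8553 kJ/K

2.8553 kJ/K


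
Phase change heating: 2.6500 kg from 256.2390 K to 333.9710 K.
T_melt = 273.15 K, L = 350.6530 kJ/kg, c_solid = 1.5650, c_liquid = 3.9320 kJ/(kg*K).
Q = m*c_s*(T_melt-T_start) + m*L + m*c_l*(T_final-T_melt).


Q1 (sensible, solid) = 2.6500 * 1.5650 * 16.9110 = 70.1341 kJ
Q2 (latent) = 2.6500 * 350.6530 = 929.2305 kJ
Q3 (sensible, liquid) = 2.6500 * 3.9320 * 60.8210 = 633.7427 kJ
Q_total = 1633.1073 kJ

1633.1073 kJ


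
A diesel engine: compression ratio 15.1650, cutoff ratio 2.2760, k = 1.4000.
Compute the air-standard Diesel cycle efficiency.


r^(k-1) = 2.9671
rc^k = 3.1626
eta = 0.5920 = 59.2004%

59.2004%


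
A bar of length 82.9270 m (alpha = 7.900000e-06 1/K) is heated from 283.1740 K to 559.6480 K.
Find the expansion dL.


dT = 276.4740 K
dL = 7.900000e-06 * 82.9270 * 276.4740 = 0.181125 m
L_final = 83.108125 m

dL = 0.181125 m


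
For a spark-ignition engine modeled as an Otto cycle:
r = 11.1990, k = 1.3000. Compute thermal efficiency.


r^(k-1) = 2.0642
eta = 1 - 1/2.0642 = 0.5156 = 51.5553%

51.5553%


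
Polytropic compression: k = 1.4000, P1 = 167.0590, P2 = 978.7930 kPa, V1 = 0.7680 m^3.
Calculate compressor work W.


(k-1)/k = 0.2857
(P2/P1)^exp = 1.6572
W = 3.5000 * 167.0590 * 0.7680 * (1.6572 - 1) = 295.1230 kJ

295.1230 kJ


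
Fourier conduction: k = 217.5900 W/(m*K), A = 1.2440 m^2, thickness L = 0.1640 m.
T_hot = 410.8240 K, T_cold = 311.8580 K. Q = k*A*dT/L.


dT = 98.9660 K
Q = 217.5900 * 1.2440 * 98.9660 / 0.1640 = 163343.3589 W

163343.3589 W


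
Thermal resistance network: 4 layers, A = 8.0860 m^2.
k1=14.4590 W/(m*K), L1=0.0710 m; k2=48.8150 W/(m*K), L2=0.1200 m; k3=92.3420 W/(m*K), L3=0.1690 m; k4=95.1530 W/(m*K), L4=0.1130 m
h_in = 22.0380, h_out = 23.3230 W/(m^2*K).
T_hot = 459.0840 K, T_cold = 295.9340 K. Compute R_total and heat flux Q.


R_conv_in = 1/(22.0380*8.0860) = 0.0056
R_1 = 0.0710/(14.4590*8.0860) = 0.0006
R_2 = 0.1200/(48.8150*8.0860) = 0.0003
R_3 = 0.1690/(92.3420*8.0860) = 0.0002
R_4 = 0.1130/(95.1530*8.0860) = 0.0001
R_conv_out = 1/(23.3230*8.0860) = 0.0053
R_total = 0.0122 K/W
Q = 163.1500 / 0.0122 = 13374.3729 W

R_total = 0.0122 K/W, Q = 13374.3729 W


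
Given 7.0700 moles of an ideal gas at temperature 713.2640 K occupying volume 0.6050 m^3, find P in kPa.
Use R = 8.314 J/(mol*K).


P = nRT/V = 7.0700 * 8.314 * 713.2640 / 0.6050
= 41925.6437 / 0.6050 = 69298.5846 Pa = 69.2986 kPa

69.2986 kPa


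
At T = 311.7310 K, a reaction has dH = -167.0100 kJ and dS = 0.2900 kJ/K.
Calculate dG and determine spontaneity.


T*dS = 311.7310 * 0.2900 = 90.4020 kJ
dG = -167.0100 - 90.4020 = -257.4120 kJ (spontaneous)

dG = -257.4120 kJ, spontaneous


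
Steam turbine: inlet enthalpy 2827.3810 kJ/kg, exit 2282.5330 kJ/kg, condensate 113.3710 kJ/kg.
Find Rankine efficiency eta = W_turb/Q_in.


W = 544.8480 kJ/kg
Q_in = 2714.0100 kJ/kg
eta = 0.2008 = 20.0754%

eta = 20.0754%


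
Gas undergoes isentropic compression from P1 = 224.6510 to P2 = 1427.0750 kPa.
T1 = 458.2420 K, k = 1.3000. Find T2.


(k-1)/k = 0.2308
(P2/P1)^exp = 1.5321
T2 = 458.2420 * 1.5321 = 702.0829 K

702.0829 K


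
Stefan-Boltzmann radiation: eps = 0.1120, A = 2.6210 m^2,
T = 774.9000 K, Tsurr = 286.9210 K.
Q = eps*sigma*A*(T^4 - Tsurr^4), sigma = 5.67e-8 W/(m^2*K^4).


T^4 = 3.6056e+11
Tsurr^4 = 6.7772e+09
Q = 0.1120 * 5.67e-8 * 2.6210 * 3.5379e+11 = 5888.5726 W

5888.5726 W


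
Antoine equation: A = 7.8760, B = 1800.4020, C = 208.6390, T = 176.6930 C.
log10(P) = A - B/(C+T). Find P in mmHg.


C+T = 385.3320
B/(C+T) = 4.6723
log10(P) = 7.8760 - 4.6723 = 3.2037
P = 10^3.2037 = 1598.3074 mmHg

1598.3074 mmHg


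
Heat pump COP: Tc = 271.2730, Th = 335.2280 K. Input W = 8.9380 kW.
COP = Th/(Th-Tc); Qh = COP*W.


COP = 335.2280 / 63.9550 = 5.2416
Qh = 5.2416 * 8.9380 = 46.8496 kW

COP = 5.2416, Qh = 46.8496 kW


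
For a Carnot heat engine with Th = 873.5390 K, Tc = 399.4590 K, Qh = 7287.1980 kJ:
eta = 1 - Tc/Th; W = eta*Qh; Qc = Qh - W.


eta = 1 - 399.4590/873.5390 = 0.5427
W = 0.5427 * 7287.1980 = 3954.8490 kJ
Qc = 7287.1980 - 3954.8490 = 3332.3490 kJ

eta = 54.2712%, W = 3954.8490 kJ, Qc = 3332.3490 kJ


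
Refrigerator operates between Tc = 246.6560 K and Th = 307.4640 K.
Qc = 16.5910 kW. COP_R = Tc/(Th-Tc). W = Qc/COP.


COP = 246.6560 / 60.8080 = 4.0563
W = 16.5910 / 4.0563 = 4.0902 kW

COP = 4.0563, W = 4.0902 kW


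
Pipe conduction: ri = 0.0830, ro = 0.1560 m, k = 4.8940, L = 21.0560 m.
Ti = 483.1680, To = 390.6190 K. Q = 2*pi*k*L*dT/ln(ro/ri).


dT = 92.5490 K
ln(ro/ri) = 0.6310
Q = 2*pi*4.8940*21.0560*92.5490 / 0.6310 = 94962.3553 W

94962.3553 W


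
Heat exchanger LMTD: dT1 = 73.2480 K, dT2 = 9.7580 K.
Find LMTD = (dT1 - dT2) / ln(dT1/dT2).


dT1/dT2 = 7.5065
ln(dT1/dT2) = 2.0158
LMTD = 63.4900 / 2.0158 = 31.4968 K

31.4968 K


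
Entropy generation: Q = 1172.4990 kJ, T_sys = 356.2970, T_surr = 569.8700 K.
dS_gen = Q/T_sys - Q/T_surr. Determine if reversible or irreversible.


dS_sys = 1172.4990/356.2970 = 3.2908 kJ/K
dS_surr = -1172.4990/569.8700 = -2.0575 kJ/K
dS_gen = 3.2908 - 2.0575 = 1.2333 kJ/K (irreversible)

dS_gen = 1.2333 kJ/K, irreversible


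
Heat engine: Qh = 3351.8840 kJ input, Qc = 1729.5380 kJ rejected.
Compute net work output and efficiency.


W = 3351.8840 - 1729.5380 = 1622.3460 kJ
eta = 1622.3460 / 3351.8840 = 0.4840 = 48.4010%

W = 1622.3460 kJ, eta = 48.4010%


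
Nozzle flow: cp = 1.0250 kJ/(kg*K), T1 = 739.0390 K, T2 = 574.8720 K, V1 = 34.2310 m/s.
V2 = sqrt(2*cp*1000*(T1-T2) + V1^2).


dT = 164.1670 K
2*cp*1000*dT = 336542.3500
V1^2 = 1171.7614
V2 = sqrt(337714.1114) = 581.1318 m/s

581.1318 m/s


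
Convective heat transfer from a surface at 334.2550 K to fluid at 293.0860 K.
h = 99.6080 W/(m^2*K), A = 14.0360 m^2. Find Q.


dT = 41.1690 K
Q = 99.6080 * 14.0360 * 41.1690 = 57558.2920 W

57558.2920 W


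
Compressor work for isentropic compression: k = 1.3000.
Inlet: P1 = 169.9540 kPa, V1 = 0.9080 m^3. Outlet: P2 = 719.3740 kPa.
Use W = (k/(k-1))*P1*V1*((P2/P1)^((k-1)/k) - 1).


(k-1)/k = 0.2308
(P2/P1)^exp = 1.3951
W = 4.3333 * 169.9540 * 0.9080 * (1.3951 - 1) = 264.2084 kJ

264.2084 kJ


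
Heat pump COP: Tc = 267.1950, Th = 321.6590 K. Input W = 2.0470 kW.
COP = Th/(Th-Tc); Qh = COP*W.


COP = 321.6590 / 54.4640 = 5.9059
Qh = 5.9059 * 2.0470 = 12.0894 kW

COP = 5.9059, Qh = 12.0894 kW


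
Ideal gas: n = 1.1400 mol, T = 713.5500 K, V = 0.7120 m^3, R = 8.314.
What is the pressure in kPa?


P = nRT/V = 1.1400 * 8.314 * 713.5500 / 0.7120
= 6762.9984 / 0.7120 = 9498.5932 Pa = 9.4986 kPa

9.4986 kPa


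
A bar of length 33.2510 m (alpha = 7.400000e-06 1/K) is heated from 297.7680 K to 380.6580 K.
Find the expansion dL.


dT = 82.8900 K
dL = 7.400000e-06 * 33.2510 * 82.8900 = 0.020396 m
L_final = 33.271396 m

dL = 0.020396 m


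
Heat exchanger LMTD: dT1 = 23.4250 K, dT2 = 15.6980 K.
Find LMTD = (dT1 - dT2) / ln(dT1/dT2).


dT1/dT2 = 1.4922
ln(dT1/dT2) = 0.4003
LMTD = 7.7270 / 0.4003 = 19.3044 K

19.3044 K


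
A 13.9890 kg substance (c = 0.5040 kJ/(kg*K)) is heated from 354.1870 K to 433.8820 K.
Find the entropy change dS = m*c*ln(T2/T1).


T2/T1 = 1.2250
ln(T2/T1) = 0.2029
dS = 13.9890 * 0.5040 * 0.2029 = 1.4309 kJ/K

1.4309 kJ/K


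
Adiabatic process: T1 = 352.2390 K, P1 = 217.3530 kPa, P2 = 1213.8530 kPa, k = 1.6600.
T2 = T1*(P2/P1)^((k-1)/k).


(k-1)/k = 0.3976
(P2/P1)^exp = 1.9815
T2 = 352.2390 * 1.9815 = 697.9714 K

697.9714 K


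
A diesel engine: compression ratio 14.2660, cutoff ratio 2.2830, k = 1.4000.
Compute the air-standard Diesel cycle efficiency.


r^(k-1) = 2.8955
rc^k = 3.1762
eta = 0.5816 = 58.1569%

58.1569%


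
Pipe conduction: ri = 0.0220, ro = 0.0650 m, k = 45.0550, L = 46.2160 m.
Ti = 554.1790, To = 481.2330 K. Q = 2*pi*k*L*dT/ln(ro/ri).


dT = 72.9460 K
ln(ro/ri) = 1.0833
Q = 2*pi*45.0550*46.2160*72.9460 / 1.0833 = 880947.4231 W

880947.4231 W


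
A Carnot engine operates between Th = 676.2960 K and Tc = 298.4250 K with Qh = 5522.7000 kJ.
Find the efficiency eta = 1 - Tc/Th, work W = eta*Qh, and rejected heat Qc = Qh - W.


eta = 1 - 298.4250/676.2960 = 0.5587
W = 0.5587 * 5522.7000 = 3085.7319 kJ
Qc = 5522.7000 - 3085.7319 = 2436.9681 kJ

eta = 55.8736%, W = 3085.7319 kJ, Qc = 2436.9681 kJ


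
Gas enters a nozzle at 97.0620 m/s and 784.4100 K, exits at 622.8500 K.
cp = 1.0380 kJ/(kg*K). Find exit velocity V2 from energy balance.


dT = 161.5600 K
2*cp*1000*dT = 335398.5600
V1^2 = 9421.0318
V2 = sqrt(344819.5918) = 587.2134 m/s

587.2134 m/s


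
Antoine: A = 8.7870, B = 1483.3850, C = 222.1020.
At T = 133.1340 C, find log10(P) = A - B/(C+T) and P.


C+T = 355.2360
B/(C+T) = 4.1758
log10(P) = 8.7870 - 4.1758 = 4.6112
P = 10^4.6112 = 40853.2594 mmHg

40853.2594 mmHg


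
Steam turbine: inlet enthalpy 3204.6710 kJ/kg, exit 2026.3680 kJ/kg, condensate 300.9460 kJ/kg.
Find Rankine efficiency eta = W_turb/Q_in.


W = 1178.3030 kJ/kg
Q_in = 2903.7250 kJ/kg
eta = 0.4058 = 40.5790%

eta = 40.5790%


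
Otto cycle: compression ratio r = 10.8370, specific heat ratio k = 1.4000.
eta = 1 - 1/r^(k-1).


r^(k-1) = 2.5940
eta = 1 - 1/2.5940 = 0.6145 = 61.4489%

61.4489%


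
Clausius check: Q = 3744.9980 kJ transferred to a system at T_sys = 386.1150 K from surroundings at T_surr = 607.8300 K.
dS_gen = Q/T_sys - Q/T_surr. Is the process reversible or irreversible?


dS_sys = 3744.9980/386.1150 = 9.6992 kJ/K
dS_surr = -3744.9980/607.8300 = -6.1613 kJ/K
dS_gen = 9.6992 - 6.1613 = 3.5379 kJ/K (irreversible)

dS_gen = 3.5379 kJ/K, irreversible


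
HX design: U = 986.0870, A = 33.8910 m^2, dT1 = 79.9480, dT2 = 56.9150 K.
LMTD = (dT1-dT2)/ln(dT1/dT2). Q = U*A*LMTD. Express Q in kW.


LMTD = 67.7805 K
Q = 986.0870 * 33.8910 * 67.7805 = 2265188.7097 W = 2265.1887 kW

2265.1887 kW


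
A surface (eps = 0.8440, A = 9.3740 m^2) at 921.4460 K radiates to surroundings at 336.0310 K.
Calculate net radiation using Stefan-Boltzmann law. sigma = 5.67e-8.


T^4 = 7.2091e+11
Tsurr^4 = 1.2750e+10
Q = 0.8440 * 5.67e-8 * 9.3740 * 7.0816e+11 = 317672.9216 W

317672.9216 W


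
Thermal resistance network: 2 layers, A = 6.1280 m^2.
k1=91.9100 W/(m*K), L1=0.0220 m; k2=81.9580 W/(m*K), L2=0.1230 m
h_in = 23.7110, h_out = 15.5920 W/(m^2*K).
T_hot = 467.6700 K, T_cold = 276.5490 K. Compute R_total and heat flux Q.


R_conv_in = 1/(23.7110*6.1280) = 0.0069
R_1 = 0.0220/(91.9100*6.1280) = 3.9061e-05
R_2 = 0.1230/(81.9580*6.1280) = 0.0002
R_conv_out = 1/(15.5920*6.1280) = 0.0105
R_total = 0.0176 K/W
Q = 191.1210 / 0.0176 = 10839.3183 W

R_total = 0.0176 K/W, Q = 10839.3183 W


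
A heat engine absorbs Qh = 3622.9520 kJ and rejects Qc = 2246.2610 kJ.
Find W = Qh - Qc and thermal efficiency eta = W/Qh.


W = 3622.9520 - 2246.2610 = 1376.6910 kJ
eta = 1376.6910 / 3622.9520 = 0.3800 = 37.9992%

W = 1376.6910 kJ, eta = 37.9992%


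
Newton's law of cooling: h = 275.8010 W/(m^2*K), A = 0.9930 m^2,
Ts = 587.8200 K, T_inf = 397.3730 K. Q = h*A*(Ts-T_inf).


dT = 190.4470 K
Q = 275.8010 * 0.9930 * 190.4470 = 52157.7947 W

52157.7947 W


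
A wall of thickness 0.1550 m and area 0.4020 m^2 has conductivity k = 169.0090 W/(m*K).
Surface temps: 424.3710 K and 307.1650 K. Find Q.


dT = 117.2060 K
Q = 169.0090 * 0.4020 * 117.2060 / 0.1550 = 51375.2599 W

51375.2599 W


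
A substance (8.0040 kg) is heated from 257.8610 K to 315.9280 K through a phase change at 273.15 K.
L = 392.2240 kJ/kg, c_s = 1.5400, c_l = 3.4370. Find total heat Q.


Q1 (sensible, solid) = 8.0040 * 1.5400 * 15.2890 = 188.4547 kJ
Q2 (latent) = 8.0040 * 392.2240 = 3139.3609 kJ
Q3 (sensible, liquid) = 8.0040 * 3.4370 * 42.7780 = 1176.8120 kJ
Q_total = 4504.6276 kJ

4504.6276 kJ


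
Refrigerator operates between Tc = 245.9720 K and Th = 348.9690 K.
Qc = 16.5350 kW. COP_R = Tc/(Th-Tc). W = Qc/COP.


COP = 245.9720 / 102.9970 = 2.3881
W = 16.5350 / 2.3881 = 6.9238 kW

COP = 2.3881, W = 6.9238 kW


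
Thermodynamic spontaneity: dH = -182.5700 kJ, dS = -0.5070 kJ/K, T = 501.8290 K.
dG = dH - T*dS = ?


T*dS = 501.8290 * -0.5070 = -254.4273 kJ
dG = -182.5700 + 254.4273 = 71.8573 kJ (non-spontaneous)

dG = 71.8573 kJ, non-spontaneous


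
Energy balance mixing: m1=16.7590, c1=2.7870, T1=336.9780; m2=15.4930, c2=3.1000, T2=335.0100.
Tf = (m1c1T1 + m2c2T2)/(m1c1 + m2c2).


num = 31829.3044
den = 94.7356
Tf = 335.9803 K

335.9803 K


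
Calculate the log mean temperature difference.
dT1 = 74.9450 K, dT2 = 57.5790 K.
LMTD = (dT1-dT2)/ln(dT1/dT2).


dT1/dT2 = 1.3016
ln(dT1/dT2) = 0.2636
LMTD = 17.3660 / 0.2636 = 65.8810 K

65.8810 K


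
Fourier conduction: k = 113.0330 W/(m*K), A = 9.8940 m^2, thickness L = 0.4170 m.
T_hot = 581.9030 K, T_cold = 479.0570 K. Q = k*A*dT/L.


dT = 102.8460 K
Q = 113.0330 * 9.8940 * 102.8460 / 0.4170 = 275821.7507 W

275821.7507 W


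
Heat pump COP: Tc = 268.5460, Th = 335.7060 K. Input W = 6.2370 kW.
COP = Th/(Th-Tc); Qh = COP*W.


COP = 335.7060 / 67.1600 = 4.9986
Qh = 4.9986 * 6.2370 = 31.1763 kW

COP = 4.9986, Qh = 31.1763 kW


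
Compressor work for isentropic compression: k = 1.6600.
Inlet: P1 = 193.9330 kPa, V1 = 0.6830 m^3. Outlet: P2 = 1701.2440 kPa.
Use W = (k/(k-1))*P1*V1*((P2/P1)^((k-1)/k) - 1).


(k-1)/k = 0.3976
(P2/P1)^exp = 2.3712
W = 2.5152 * 193.9330 * 0.6830 * (2.3712 - 1) = 456.8213 kJ

456.8213 kJ


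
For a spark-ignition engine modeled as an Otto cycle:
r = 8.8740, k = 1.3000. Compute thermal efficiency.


r^(k-1) = 1.9250
eta = 1 - 1/1.9250 = 0.4805 = 48.0526%

48.0526%


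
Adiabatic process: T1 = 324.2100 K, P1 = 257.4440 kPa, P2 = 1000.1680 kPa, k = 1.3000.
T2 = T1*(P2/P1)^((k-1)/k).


(k-1)/k = 0.2308
(P2/P1)^exp = 1.3678
T2 = 324.2100 * 1.3678 = 443.4448 K

443.4448 K


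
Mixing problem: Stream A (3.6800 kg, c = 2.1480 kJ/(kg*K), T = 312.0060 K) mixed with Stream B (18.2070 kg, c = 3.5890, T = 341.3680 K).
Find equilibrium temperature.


num = 24772.9608
den = 73.2496
Tf = 338.1994 K

338.1994 K


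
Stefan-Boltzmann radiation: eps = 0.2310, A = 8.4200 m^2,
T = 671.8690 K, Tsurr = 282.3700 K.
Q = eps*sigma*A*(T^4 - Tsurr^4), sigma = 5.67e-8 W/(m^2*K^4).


T^4 = 2.0377e+11
Tsurr^4 = 6.3573e+09
Q = 0.2310 * 5.67e-8 * 8.4200 * 1.9741e+11 = 21771.0953 W

21771.0953 W


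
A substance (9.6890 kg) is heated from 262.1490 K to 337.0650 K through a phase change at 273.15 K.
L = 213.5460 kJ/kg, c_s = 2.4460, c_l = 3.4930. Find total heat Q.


Q1 (sensible, solid) = 9.6890 * 2.4460 * 11.0010 = 260.7159 kJ
Q2 (latent) = 9.6890 * 213.5460 = 2069.0472 kJ
Q3 (sensible, liquid) = 9.6890 * 3.4930 * 63.9150 = 2163.1186 kJ
Q_total = 4492.8817 kJ

4492.8817 kJ


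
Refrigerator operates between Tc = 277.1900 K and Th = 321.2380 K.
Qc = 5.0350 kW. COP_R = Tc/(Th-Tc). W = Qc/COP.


COP = 277.1900 / 44.0480 = 6.2929
W = 5.0350 / 6.2929 = 0.8001 kW

COP = 6.2929, W = 0.8001 kW


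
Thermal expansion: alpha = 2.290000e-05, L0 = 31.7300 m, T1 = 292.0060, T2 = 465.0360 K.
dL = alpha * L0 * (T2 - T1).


dT = 173.0300 K
dL = 2.290000e-05 * 31.7300 * 173.0300 = 0.125727 m
L_final = 31.855727 m

dL = 0.125727 m


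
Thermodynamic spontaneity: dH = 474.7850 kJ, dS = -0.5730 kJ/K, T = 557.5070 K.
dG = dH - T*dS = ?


T*dS = 557.5070 * -0.5730 = -319.4515 kJ
dG = 474.7850 + 319.4515 = 794.2365 kJ (non-spontaneous)

dG = 794.2365 kJ, non-spontaneous


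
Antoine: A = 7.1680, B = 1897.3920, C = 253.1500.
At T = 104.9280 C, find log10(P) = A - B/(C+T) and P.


C+T = 358.0780
B/(C+T) = 5.2988
log10(P) = 7.1680 - 5.2988 = 1.8692
P = 10^1.8692 = 73.9906 mmHg

73.9906 mmHg


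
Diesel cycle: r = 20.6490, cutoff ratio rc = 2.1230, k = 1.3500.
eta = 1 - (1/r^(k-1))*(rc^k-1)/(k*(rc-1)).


r^(k-1) = 2.8855
rc^k = 2.7630
eta = 0.5970 = 59.6980%

59.6980%


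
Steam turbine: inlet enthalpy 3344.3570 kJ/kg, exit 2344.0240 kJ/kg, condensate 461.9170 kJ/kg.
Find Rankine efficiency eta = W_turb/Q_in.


W = 1000.3330 kJ/kg
Q_in = 2882.4400 kJ/kg
eta = 0.3470 = 34.7044%

eta = 34.7044%


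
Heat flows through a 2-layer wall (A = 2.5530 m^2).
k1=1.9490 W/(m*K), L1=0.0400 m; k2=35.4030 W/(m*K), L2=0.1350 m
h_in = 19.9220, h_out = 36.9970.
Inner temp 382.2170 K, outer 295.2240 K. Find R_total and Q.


R_conv_in = 1/(19.9220*2.5530) = 0.0197
R_1 = 0.0400/(1.9490*2.5530) = 0.0080
R_2 = 0.1350/(35.4030*2.5530) = 0.0015
R_conv_out = 1/(36.9970*2.5530) = 0.0106
R_total = 0.0398 K/W
Q = 86.9930 / 0.0398 = 2186.7833 W

R_total = 0.0398 K/W, Q = 2186.7833 W


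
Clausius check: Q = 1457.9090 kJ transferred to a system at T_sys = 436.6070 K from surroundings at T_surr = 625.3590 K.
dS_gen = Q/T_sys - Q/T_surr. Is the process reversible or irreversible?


dS_sys = 1457.9090/436.6070 = 3.3392 kJ/K
dS_surr = -1457.9090/625.3590 = -2.3313 kJ/K
dS_gen = 3.3392 - 2.3313 = 1.0079 kJ/K (irreversible)

dS_gen = 1.0079 kJ/K, irreversible


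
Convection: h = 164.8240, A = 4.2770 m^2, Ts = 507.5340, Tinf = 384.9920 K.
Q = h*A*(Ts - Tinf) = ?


dT = 122.5420 K
Q = 164.8240 * 4.2770 * 122.5420 = 86386.2584 W

86386.2584 W


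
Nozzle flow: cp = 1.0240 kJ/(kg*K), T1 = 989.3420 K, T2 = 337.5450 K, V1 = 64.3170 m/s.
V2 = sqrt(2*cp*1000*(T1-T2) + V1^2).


dT = 651.7970 K
2*cp*1000*dT = 1334880.2560
V1^2 = 4136.6765
V2 = sqrt(1339016.9325) = 1157.1590 m/s

1157.1590 m/s


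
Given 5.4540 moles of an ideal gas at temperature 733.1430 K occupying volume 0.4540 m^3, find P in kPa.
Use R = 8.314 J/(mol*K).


P = nRT/V = 5.4540 * 8.314 * 733.1430 / 0.4540
= 33244.0438 / 0.4540 = 73224.7661 Pa = 73.2248 kPa

73.2248 kPa


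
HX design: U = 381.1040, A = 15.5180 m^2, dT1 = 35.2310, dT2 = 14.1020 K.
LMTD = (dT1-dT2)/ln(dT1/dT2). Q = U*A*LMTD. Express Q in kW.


LMTD = 23.0764 K
Q = 381.1040 * 15.5180 * 23.0764 = 136473.3308 W = 136.4733 kW

136.4733 kW


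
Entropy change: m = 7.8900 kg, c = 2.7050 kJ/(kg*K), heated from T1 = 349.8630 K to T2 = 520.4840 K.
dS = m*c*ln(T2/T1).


T2/T1 = 1.4877
ln(T2/T1) = 0.3972
dS = 7.8900 * 2.7050 * 0.3972 = 8.4776 kJ/K

8.4776 kJ/K


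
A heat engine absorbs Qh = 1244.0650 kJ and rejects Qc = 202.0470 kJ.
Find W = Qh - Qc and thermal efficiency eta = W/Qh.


W = 1244.0650 - 202.0470 = 1042.0180 kJ
eta = 1042.0180 / 1244.0650 = 0.8376 = 83.7591%

W = 1042.0180 kJ, eta = 83.7591%


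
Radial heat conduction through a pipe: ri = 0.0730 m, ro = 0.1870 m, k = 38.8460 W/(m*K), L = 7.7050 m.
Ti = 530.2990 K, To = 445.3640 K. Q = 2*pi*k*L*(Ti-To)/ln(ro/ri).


dT = 84.9350 K
ln(ro/ri) = 0.9406
Q = 2*pi*38.8460*7.7050*84.9350 / 0.9406 = 169807.8757 W

169807.8757 W


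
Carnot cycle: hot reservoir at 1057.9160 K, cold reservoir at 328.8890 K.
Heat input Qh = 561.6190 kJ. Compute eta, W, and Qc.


eta = 1 - 328.8890/1057.9160 = 0.6891
W = 0.6891 * 561.6190 = 387.0207 kJ
Qc = 561.6190 - 387.0207 = 174.5983 kJ

eta = 68.9116%, W = 387.0207 kJ, Qc = 174.5983 kJ


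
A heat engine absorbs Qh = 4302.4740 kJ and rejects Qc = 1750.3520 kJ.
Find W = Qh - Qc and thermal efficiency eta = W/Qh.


W = 4302.4740 - 1750.3520 = 2552.1220 kJ
eta = 2552.1220 / 4302.4740 = 0.5932 = 59.3175%

W = 2552.1220 kJ, eta = 59.3175%


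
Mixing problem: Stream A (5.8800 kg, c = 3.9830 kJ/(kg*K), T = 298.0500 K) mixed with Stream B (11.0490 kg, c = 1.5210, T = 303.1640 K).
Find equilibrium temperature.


num = 12075.1743
den = 40.2256
Tf = 300.1865 K

300.1865 K


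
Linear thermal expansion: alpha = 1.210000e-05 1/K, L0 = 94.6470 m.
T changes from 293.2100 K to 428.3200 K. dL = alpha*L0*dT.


dT = 135.1100 K
dL = 1.210000e-05 * 94.6470 * 135.1100 = 0.154732 m
L_final = 94.801732 m

dL = 0.154732 m


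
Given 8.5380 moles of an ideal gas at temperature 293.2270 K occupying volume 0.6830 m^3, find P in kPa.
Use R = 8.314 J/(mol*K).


P = nRT/V = 8.5380 * 8.314 * 293.2270 / 0.6830
= 20814.6987 / 0.6830 = 30475.4007 Pa = 30.4754 kPa

30.4754 kPa


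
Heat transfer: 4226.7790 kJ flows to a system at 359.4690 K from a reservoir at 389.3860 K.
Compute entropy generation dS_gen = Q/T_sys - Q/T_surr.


dS_sys = 4226.7790/359.4690 = 11.7584 kJ/K
dS_surr = -4226.7790/389.3860 = -10.8550 kJ/K
dS_gen = 11.7584 - 10.8550 = 0.9034 kJ/K (irreversible)

dS_gen = 0.9034 kJ/K, irreversible


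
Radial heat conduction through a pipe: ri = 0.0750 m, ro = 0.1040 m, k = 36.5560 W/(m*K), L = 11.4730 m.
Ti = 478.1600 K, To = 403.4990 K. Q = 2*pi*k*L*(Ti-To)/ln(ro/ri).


dT = 74.6610 K
ln(ro/ri) = 0.3269
Q = 2*pi*36.5560*11.4730*74.6610 / 0.3269 = 601853.3910 W

601853.3910 W


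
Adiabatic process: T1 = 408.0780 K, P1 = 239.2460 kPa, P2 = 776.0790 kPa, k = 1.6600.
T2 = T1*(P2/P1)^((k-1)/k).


(k-1)/k = 0.3976
(P2/P1)^exp = 1.5966
T2 = 408.0780 * 1.5966 = 651.5327 K

651.5327 K


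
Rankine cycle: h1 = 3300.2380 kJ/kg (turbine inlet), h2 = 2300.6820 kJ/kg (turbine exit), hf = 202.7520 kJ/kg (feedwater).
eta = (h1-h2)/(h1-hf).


W = 999.5560 kJ/kg
Q_in = 3097.4860 kJ/kg
eta = 0.3227 = 32.2699%

eta = 32.2699%


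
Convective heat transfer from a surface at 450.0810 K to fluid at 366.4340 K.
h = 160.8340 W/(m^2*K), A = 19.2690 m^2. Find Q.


dT = 83.6470 K
Q = 160.8340 * 19.2690 * 83.6470 = 259231.2831 W

259231.2831 W


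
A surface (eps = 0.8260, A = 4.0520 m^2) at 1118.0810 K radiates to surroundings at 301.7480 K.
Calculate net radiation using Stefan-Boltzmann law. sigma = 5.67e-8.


T^4 = 1.5628e+12
Tsurr^4 = 8.2904e+09
Q = 0.8260 * 5.67e-8 * 4.0520 * 1.5545e+12 = 294995.6093 W

294995.6093 W


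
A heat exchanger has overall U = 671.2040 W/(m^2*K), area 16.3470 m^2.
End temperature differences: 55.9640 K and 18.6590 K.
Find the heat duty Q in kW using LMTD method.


LMTD = 33.9637 K
Q = 671.2040 * 16.3470 * 33.9637 = 372655.0555 W = 372.6551 kW

372.6551 kW


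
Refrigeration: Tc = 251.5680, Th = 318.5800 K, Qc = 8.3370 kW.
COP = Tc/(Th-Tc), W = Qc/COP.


COP = 251.5680 / 67.0120 = 3.7541
W = 8.3370 / 3.7541 = 2.2208 kW

COP = 3.7541, W = 2.2208 kW


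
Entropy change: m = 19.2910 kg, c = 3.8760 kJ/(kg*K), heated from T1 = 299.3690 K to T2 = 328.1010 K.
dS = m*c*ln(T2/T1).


T2/T1 = 1.0960
ln(T2/T1) = 0.0916
dS = 19.2910 * 3.8760 * 0.0916 = 6.8524 kJ/K

6.8524 kJ/K


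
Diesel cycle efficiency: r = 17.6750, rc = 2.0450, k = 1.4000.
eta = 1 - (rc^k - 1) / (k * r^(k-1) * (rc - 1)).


r^(k-1) = 3.1546
rc^k = 2.7225
eta = 0.6268 = 62.6771%

62.6771%


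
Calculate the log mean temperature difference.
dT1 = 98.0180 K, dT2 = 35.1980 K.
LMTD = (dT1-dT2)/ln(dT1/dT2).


dT1/dT2 = 2.7848
ln(dT1/dT2) = 1.0242
LMTD = 62.8200 / 1.0242 = 61.3380 K

61.3380 K


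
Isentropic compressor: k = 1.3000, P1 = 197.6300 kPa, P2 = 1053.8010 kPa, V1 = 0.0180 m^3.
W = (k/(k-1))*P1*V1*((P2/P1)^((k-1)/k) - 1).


(k-1)/k = 0.2308
(P2/P1)^exp = 1.4715
W = 4.3333 * 197.6300 * 0.0180 * (1.4715 - 1) = 7.2676 kJ

7.2676 kJ


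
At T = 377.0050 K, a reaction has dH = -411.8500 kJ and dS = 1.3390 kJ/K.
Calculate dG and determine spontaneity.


T*dS = 377.0050 * 1.3390 = 504.8097 kJ
dG = -411.8500 - 504.8097 = -916.6597 kJ (spontaneous)

dG = -916.6597 kJ, spontaneous


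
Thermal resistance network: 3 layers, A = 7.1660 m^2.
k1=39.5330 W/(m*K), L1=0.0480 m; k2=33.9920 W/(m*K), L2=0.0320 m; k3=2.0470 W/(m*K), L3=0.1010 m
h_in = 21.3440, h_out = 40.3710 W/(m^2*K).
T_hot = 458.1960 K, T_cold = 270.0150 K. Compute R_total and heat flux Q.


R_conv_in = 1/(21.3440*7.1660) = 0.0065
R_1 = 0.0480/(39.5330*7.1660) = 0.0002
R_2 = 0.0320/(33.9920*7.1660) = 0.0001
R_3 = 0.1010/(2.0470*7.1660) = 0.0069
R_conv_out = 1/(40.3710*7.1660) = 0.0035
R_total = 0.0172 K/W
Q = 188.1810 / 0.0172 = 10952.9567 W

R_total = 0.0172 K/W, Q = 10952.9567 W


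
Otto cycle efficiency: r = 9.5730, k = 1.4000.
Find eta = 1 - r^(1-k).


r^(k-1) = 2.4684
eta = 1 - 1/2.4684 = 0.5949 = 59.4883%

59.4883%


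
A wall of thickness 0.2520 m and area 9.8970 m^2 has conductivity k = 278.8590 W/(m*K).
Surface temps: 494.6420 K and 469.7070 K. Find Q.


dT = 24.9350 K
Q = 278.8590 * 9.8970 * 24.9350 / 0.2520 = 273084.5107 W

273084.5107 W


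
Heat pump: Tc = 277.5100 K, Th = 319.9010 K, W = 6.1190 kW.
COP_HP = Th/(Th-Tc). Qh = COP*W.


COP = 319.9010 / 42.3910 = 7.5464
Qh = 7.5464 * 6.1190 = 46.1766 kW

COP = 7.5464, Qh = 46.1766 kW


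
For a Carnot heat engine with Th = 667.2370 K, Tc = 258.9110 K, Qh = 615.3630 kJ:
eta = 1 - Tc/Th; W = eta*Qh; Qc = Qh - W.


eta = 1 - 258.9110/667.2370 = 0.6120
W = 0.6120 * 615.3630 = 376.5809 kJ
Qc = 615.3630 - 376.5809 = 238.7821 kJ

eta = 61.1965%, W = 376.5809 kJ, Qc = 238.7821 kJ


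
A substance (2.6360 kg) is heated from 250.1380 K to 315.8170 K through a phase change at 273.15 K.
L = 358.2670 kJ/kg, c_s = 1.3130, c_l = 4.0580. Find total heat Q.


Q1 (sensible, solid) = 2.6360 * 1.3130 * 23.0120 = 79.6461 kJ
Q2 (latent) = 2.6360 * 358.2670 = 944.3918 kJ
Q3 (sensible, liquid) = 2.6360 * 4.0580 * 42.6670 = 456.4041 kJ
Q_total = 1480.4420 kJ

1480.4420 kJ


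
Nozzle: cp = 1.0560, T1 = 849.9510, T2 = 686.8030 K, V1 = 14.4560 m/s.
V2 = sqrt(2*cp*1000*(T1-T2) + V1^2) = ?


dT = 163.1480 K
2*cp*1000*dT = 344568.5760
V1^2 = 208.9759
V2 = sqrt(344777.5519) = 587.1776 m/s

587.1776 m/s


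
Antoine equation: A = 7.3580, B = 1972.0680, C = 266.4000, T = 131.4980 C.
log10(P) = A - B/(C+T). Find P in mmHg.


C+T = 397.8980
B/(C+T) = 4.9562
log10(P) = 7.3580 - 4.9562 = 2.4018
P = 10^2.4018 = 252.2232 mmHg

252.2232 mmHg


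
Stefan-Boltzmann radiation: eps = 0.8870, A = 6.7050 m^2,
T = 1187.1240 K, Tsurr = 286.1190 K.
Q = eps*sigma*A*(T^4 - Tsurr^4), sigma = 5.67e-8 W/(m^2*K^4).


T^4 = 1.9860e+12
Tsurr^4 = 6.7017e+09
Q = 0.8870 * 5.67e-8 * 6.7050 * 1.9793e+12 = 667454.7379 W

667454.7379 W


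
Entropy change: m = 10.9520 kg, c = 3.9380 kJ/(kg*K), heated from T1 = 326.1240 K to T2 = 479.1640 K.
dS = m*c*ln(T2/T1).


T2/T1 = 1.4693
ln(T2/T1) = 0.3848
dS = 10.9520 * 3.9380 * 0.3848 = 16.5945 kJ/K

16.5945 kJ/K


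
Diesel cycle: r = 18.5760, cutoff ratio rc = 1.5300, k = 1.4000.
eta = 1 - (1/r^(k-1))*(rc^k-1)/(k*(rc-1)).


r^(k-1) = 3.2180
rc^k = 1.8137
eta = 0.6592 = 65.9211%

65.9211%


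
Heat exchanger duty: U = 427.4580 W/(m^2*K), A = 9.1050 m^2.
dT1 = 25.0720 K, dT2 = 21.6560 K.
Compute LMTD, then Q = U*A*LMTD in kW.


LMTD = 23.3223 K
Q = 427.4580 * 9.1050 * 23.3223 = 90770.5882 W = 90.7706 kW

90.7706 kW


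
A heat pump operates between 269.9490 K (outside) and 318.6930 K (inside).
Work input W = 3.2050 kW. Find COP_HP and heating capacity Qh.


COP = 318.6930 / 48.7440 = 6.5381
Qh = 6.5381 * 3.2050 = 20.9546 kW

COP = 6.5381, Qh = 20.9546 kW


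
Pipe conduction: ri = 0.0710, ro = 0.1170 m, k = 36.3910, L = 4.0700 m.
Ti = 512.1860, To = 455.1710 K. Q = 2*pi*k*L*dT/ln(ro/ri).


dT = 57.0150 K
ln(ro/ri) = 0.4995
Q = 2*pi*36.3910*4.0700*57.0150 / 0.4995 = 106225.0808 W

106225.0808 W


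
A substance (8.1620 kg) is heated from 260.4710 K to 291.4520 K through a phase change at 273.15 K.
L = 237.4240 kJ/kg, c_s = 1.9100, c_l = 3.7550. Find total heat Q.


Q1 (sensible, solid) = 8.1620 * 1.9100 * 12.6790 = 197.6583 kJ
Q2 (latent) = 8.1620 * 237.4240 = 1937.8547 kJ
Q3 (sensible, liquid) = 8.1620 * 3.7550 * 18.3020 = 560.9254 kJ
Q_total = 2696.4383 kJ

2696.4383 kJ


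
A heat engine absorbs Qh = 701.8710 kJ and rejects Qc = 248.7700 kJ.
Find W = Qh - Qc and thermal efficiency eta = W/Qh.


W = 701.8710 - 248.7700 = 453.1010 kJ
eta = 453.1010 / 701.8710 = 0.6456 = 64.5562%

W = 453.1010 kJ, eta = 64.5562%


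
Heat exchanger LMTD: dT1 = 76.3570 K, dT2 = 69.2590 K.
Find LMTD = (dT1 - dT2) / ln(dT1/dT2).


dT1/dT2 = 1.1025
ln(dT1/dT2) = 0.0976
LMTD = 7.0980 / 0.0976 = 72.7503 K

72.7503 K


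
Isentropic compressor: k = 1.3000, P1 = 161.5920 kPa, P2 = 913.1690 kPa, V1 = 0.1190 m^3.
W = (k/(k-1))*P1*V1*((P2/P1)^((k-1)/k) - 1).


(k-1)/k = 0.2308
(P2/P1)^exp = 1.4913
W = 4.3333 * 161.5920 * 0.1190 * (1.4913 - 1) = 40.9399 kJ

40.9399 kJ


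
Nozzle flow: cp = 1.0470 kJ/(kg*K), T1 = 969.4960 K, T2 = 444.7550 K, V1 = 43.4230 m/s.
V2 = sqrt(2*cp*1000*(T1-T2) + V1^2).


dT = 524.7410 K
2*cp*1000*dT = 1098807.6540
V1^2 = 1885.5569
V2 = sqrt(1100693.2109) = 1049.1393 m/s

1049.1393 m/s


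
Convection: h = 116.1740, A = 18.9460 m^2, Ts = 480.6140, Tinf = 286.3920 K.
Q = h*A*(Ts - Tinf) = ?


dT = 194.2220 K
Q = 116.1740 * 18.9460 * 194.2220 = 427488.9544 W

427488.9544 W


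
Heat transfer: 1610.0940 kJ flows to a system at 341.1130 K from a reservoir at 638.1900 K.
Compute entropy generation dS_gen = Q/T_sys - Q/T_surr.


dS_sys = 1610.0940/341.1130 = 4.7201 kJ/K
dS_surr = -1610.0940/638.1900 = -2.5229 kJ/K
dS_gen = 4.7201 - 2.5229 = 2.1972 kJ/K (irreversible)

dS_gen = 2.1972 kJ/K, irreversible


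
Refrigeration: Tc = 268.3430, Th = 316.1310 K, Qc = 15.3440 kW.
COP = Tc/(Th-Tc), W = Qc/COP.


COP = 268.3430 / 47.7880 = 5.6153
W = 15.3440 / 5.6153 = 2.7325 kW

COP = 5.6153, W = 2.7325 kW


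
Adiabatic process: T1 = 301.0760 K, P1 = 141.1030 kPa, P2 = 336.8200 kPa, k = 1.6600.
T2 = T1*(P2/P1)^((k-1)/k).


(k-1)/k = 0.3976
(P2/P1)^exp = 1.4133
T2 = 301.0760 * 1.4133 = 425.5105 K

425.5105 K


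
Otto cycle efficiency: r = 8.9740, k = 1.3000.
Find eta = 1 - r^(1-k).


r^(k-1) = 1.9315
eta = 1 - 1/1.9315 = 0.4823 = 48.2269%

48.2269%


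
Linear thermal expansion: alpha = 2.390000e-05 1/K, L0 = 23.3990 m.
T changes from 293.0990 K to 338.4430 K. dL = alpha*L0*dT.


dT = 45.3440 K
dL = 2.390000e-05 * 23.3990 * 45.3440 = 0.025358 m
L_final = 23.424358 m

dL = 0.025358 m


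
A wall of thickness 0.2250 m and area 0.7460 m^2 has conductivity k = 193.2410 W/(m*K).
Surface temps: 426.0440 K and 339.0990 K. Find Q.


dT = 86.9450 K
Q = 193.2410 * 0.7460 * 86.9450 / 0.2250 = 55705.7720 W

55705.7720 W


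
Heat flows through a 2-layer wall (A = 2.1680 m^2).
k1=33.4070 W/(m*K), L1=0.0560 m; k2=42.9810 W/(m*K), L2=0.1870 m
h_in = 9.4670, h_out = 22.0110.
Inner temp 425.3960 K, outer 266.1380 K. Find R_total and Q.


R_conv_in = 1/(9.4670*2.1680) = 0.0487
R_1 = 0.0560/(33.4070*2.1680) = 0.0008
R_2 = 0.1870/(42.9810*2.1680) = 0.0020
R_conv_out = 1/(22.0110*2.1680) = 0.0210
R_total = 0.0725 K/W
Q = 159.2580 / 0.0725 = 2197.9350 W

R_total = 0.0725 K/W, Q = 2197.9350 W


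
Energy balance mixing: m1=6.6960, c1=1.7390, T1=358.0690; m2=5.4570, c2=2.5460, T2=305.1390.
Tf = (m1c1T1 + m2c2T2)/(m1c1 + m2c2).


num = 8408.9340
den = 25.5379
Tf = 329.2732 K

329.2732 K


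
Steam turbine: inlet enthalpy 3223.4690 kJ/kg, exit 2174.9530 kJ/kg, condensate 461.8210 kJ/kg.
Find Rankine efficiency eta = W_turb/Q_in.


W = 1048.5160 kJ/kg
Q_in = 2761.6480 kJ/kg
eta = 0.3797 = 37.9670%

eta = 37.9670%


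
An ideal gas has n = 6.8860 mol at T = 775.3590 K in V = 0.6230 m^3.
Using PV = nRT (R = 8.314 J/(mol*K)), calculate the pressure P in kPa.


P = nRT/V = 6.8860 * 8.314 * 775.3590 / 0.6230
= 44389.4609 / 0.6230 = 71251.1411 Pa = 71.2511 kPa

71.2511 kPa


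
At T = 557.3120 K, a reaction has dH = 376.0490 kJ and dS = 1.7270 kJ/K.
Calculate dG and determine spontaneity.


T*dS = 557.3120 * 1.7270 = 962.4778 kJ
dG = 376.0490 - 962.4778 = -586.4288 kJ (spontaneous)

dG = -586.4288 kJ, spontaneous


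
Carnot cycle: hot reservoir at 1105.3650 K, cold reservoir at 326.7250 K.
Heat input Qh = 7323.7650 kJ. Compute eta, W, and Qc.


eta = 1 - 326.7250/1105.3650 = 0.7044
W = 0.7044 * 7323.7650 = 5158.9985 kJ
Qc = 7323.7650 - 5158.9985 = 2164.7665 kJ

eta = 70.4419%, W = 5158.9985 kJ, Qc = 2164.7665 kJ


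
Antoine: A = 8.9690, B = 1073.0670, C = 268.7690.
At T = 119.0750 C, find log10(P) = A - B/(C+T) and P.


C+T = 387.8440
B/(C+T) = 2.7667
log10(P) = 8.9690 - 2.7667 = 6.2023
P = 10^6.2023 = 1593129.2003 mmHg

1593129.2003 mmHg


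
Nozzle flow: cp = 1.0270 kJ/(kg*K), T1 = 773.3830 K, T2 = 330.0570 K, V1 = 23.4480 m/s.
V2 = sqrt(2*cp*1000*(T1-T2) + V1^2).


dT = 443.3260 K
2*cp*1000*dT = 910591.6040
V1^2 = 549.8087
V2 = sqrt(911141.4127) = 954.5373 m/s

954.5373 m/s


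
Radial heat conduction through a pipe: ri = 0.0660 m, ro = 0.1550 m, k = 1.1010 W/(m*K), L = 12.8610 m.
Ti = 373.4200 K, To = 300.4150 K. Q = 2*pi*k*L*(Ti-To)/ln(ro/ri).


dT = 73.0050 K
ln(ro/ri) = 0.8538
Q = 2*pi*1.1010*12.8610*73.0050 / 0.8538 = 7607.7013 W

7607.7013 W


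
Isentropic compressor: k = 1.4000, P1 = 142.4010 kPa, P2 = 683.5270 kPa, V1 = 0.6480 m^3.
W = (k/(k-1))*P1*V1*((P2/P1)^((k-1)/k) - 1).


(k-1)/k = 0.2857
(P2/P1)^exp = 1.5655
W = 3.5000 * 142.4010 * 0.6480 * (1.5655 - 1) = 182.6226 kJ

182.6226 kJ


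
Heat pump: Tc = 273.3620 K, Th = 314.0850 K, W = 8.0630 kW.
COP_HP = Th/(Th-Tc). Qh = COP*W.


COP = 314.0850 / 40.7230 = 7.7127
Qh = 7.7127 * 8.0630 = 62.1876 kW

COP = 7.7127, Qh = 62.1876 kW


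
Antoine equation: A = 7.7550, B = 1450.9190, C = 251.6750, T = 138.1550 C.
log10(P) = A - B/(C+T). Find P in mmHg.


C+T = 389.8300
B/(C+T) = 3.7219
log10(P) = 7.7550 - 3.7219 = 4.0331
P = 10^4.0331 = 10791.2684 mmHg

10791.2684 mmHg


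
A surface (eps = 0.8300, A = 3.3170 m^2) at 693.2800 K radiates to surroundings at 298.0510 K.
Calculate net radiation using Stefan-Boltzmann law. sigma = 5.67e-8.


T^4 = 2.3101e+11
Tsurr^4 = 7.8916e+09
Q = 0.8300 * 5.67e-8 * 3.3170 * 2.2312e+11 = 34829.4127 W

34829.4127 W


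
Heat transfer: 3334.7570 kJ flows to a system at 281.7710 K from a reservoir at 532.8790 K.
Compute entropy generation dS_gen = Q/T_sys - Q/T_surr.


dS_sys = 3334.7570/281.7710 = 11.8350 kJ/K
dS_surr = -3334.7570/532.8790 = -6.2580 kJ/K
dS_gen = 11.8350 - 6.2580 = 5.5770 kJ/K (irreversible)

dS_gen = 5.5770 kJ/K, irreversible


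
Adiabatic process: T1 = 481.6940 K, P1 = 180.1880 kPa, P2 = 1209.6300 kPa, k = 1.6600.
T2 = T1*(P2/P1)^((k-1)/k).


(k-1)/k = 0.3976
(P2/P1)^exp = 2.1320
T2 = 481.6940 * 2.1320 = 1026.9500 K

1026.9500 K


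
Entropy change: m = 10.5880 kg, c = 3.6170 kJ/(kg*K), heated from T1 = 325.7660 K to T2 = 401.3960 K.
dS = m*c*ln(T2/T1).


T2/T1 = 1.2322
ln(T2/T1) = 0.2088
dS = 10.5880 * 3.6170 * 0.2088 = 7.9952 kJ/K

7.9952 kJ/K


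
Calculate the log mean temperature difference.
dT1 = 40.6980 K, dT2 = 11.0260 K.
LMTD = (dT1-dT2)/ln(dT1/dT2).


dT1/dT2 = 3.6911
ln(dT1/dT2) = 1.3059
LMTD = 29.6720 / 1.3059 = 22.7211 K

22.7211 K


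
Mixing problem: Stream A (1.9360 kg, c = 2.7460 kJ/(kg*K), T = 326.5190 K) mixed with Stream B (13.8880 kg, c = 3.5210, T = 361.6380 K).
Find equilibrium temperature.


num = 19419.8295
den = 54.2159
Tf = 358.1943 K

358.1943 K


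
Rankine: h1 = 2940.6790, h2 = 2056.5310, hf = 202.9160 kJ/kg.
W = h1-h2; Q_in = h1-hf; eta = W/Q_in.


W = 884.1480 kJ/kg
Q_in = 2737.7630 kJ/kg
eta = 0.3229 = 32.2945%

eta = 32.2945%


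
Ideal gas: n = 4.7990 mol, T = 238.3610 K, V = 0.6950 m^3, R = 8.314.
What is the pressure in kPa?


P = nRT/V = 4.7990 * 8.314 * 238.3610 / 0.6950
= 9510.3384 / 0.6950 = 13683.9401 Pa = 13.6839 kPa

13.6839 kPa


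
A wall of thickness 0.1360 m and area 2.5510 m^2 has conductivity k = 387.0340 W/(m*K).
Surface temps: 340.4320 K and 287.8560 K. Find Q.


dT = 52.5760 K
Q = 387.0340 * 2.5510 * 52.5760 / 0.1360 = 381687.7400 W

381687.7400 W
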